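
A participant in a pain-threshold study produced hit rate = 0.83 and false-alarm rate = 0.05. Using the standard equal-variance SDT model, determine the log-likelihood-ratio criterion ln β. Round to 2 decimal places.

ln β = 0.90

Φ⁻¹(H) = 0.954
Φ⁻¹(FA) = -1.645
ln β = −½·[z(H)² − z(FA)²] = −0.5 × (0.910 − 2.706) = 0.898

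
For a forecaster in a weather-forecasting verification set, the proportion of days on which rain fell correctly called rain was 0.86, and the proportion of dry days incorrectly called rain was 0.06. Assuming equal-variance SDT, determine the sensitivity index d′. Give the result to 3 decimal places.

d′ = 2.635

z(H) = z(0.86) = 1.0803
z(FA) = z(0.06) = -1.5548
d' = z(H) − z(FA) = 1.0803 − (-1.5548) = 2.6351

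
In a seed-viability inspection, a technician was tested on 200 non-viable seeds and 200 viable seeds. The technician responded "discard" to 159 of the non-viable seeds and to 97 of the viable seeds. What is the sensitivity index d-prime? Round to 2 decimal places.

d-prime = 0.86

H = 159/200 = 0.7950
FA = 97/200 = 0.4850
z(0.7950) = 0.8239, z(0.4850) = -0.0376
d' = z(H) − z(FA) = 0.8239 − (-0.0376) = 0.8615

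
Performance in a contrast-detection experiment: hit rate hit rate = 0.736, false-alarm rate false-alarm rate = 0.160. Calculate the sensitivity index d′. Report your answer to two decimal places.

d′ = 1.63

z(0.736) = 0.631, z(0.160) = -0.994
d' = z(H) − z(FA) = 0.631 − (-0.994) = 1.625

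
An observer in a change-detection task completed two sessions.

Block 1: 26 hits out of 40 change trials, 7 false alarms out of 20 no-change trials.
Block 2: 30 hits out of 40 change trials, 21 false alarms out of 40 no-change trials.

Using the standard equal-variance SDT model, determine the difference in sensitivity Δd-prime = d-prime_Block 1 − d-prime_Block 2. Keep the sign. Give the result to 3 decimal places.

Block 1: z(0.6500) = 0.3853, z(0.3500) = -0.3853, d' = 0.7706
Block 2: z(0.7500) = 0.6745, z(0.5250) = 0.0627, d' = 0.6118
Δd' = d'_Block 1 − d'_Block 2 = 0.7706 − 0.6118 = 0.1588
Block 1 has the higher sensitivity.

Δd-prime = 0.159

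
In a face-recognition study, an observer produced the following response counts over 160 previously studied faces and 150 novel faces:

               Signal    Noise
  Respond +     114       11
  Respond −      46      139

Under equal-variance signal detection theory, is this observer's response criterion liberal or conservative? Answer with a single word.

z(H) = 0.561, z(FA) = -1.451
c = −½·(z(H) + z(FA)) = 0.445
c > 0 → conservative criterion (biased toward responding “no”).

conservative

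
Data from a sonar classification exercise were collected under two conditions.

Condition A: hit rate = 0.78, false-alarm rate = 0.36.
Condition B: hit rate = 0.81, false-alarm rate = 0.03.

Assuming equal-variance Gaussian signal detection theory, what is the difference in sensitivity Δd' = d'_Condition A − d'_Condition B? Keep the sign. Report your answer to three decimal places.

Condition A: z(0.78) = 0.7722, z(0.36) = -0.3585, d' = 1.1307
Condition B: z(0.81) = 0.8779, z(0.03) = -1.8808, d' = 2.7587
Δd' = d'_Condition A − d'_Condition B = 1.1307 − 2.7587 = -1.6280
Condition B has the higher sensitivity.

Δd' = -1.628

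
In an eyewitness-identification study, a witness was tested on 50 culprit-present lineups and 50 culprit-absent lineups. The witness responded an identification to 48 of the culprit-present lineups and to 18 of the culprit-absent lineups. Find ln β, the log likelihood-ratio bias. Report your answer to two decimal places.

ln β = -1.47

H = 48/50 = 0.9600
FA = 18/50 = 0.3600
z(0.9600) = 1.751, z(0.3600) = -0.358
ln β = −½·[z(H)² − z(FA)²] = −0.5 × (3.066 − 0.128) = -1.469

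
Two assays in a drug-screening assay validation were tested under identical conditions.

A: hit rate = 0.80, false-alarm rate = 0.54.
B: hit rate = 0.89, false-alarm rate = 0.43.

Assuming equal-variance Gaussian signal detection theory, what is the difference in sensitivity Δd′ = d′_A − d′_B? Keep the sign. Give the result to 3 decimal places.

A: z(0.80) = 0.8416, z(0.54) = 0.1004, d' = 0.7412
B: z(0.89) = 1.2265, z(0.43) = -0.1764, d' = 1.4029
Δd' = d'_A − d'_B = 0.7412 − 1.4029 = -0.6617
B has the higher sensitivity.

Δd′ = -0.662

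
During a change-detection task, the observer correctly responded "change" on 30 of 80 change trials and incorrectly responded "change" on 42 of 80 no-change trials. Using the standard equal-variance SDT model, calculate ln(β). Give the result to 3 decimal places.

H = 30/80 = 0.3750
FA = 42/80 = 0.5250
z(0.3750) = -0.3186, z(0.5250) = 0.0627
ln β = −½·[z(H)² − z(FA)²] = −0.5 × (0.1015 − 0.0039) = -0.0488

ln β = -0.049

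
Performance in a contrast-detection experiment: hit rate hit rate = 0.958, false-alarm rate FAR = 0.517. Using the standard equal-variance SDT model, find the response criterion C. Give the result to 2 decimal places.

z(0.958) = 1.7279, z(0.517) = 0.0426
c = −½·[z(H) + z(FA)] = −0.5 × (1.7279 + 0.0426) = -0.88525
c < 0: the observer has a liberal response bias.

C = -0.89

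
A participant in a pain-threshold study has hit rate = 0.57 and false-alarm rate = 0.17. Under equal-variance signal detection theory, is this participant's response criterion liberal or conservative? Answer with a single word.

conservative

z(H) = 0.176, z(FA) = -0.954
c = −½·(z(H) + z(FA)) = 0.389
c > 0 → conservative criterion (biased toward responding “no”).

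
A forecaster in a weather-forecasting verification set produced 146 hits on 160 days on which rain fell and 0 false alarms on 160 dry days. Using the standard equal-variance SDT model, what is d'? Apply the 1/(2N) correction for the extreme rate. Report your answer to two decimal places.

d' = 4.09

The false-alarm rate is 0/160 = 0, so apply the 1/(2N) correction: FA → 1/(2·160) = 0.00313.
z(H) = z(0.91250) = 1.356
z(FA) = z(0.00313) = -2.734
d' = 1.356 − (-2.734) = 4.090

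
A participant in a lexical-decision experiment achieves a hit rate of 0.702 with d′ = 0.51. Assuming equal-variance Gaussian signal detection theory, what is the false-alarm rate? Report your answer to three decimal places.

false-alarm rate = 0.508

z(hit rate) = z(0.702) = 0.5302
z(FA) = z(H) − d' = 0.5302 − 0.51 = 0.0202
false-alarm rate = Φ(0.0202) = 0.5081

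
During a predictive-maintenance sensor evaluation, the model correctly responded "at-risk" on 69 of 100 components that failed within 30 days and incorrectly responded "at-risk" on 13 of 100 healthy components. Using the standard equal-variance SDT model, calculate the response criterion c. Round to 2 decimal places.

c = 0.32

H = 69/100 = 0.6900
FA = 13/100 = 0.1300
Φ⁻¹(H) = Φ⁻¹(0.6900) = 0.496
Φ⁻¹(FA) = Φ⁻¹(0.1300) = -1.126
c = −½·[z(H) + z(FA)] = −0.5 × (0.496 + (-1.126)) = 0.315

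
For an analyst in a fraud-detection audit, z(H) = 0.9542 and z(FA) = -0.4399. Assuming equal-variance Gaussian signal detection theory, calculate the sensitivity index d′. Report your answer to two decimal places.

d' = z(H) − z(FA) = 0.9542 − (-0.4399) = 1.3941

d′ = 1.39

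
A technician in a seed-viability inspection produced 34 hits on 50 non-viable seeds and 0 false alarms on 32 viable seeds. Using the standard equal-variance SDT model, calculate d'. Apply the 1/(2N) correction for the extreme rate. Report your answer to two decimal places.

d' = 2.62

The false-alarm rate is 0/32 = 0, so apply the 1/(2N) correction: FA → 1/(2·32) = 0.01562.
z(H) = z(0.68000) = 0.468
z(FA) = z(0.01562) = -2.154
d' = 0.468 − (-2.154) = 2.622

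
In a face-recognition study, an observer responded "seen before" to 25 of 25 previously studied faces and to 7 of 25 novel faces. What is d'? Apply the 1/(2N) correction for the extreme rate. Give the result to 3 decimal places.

d' = 2.637

The hit rate is 25/25 = 1, so apply the 1/(2N) correction: H → 1 − 1/(2·25) = 0.98000.
z(H) = z(0.98000) = 2.0537
z(FA) = z(0.28000) = -0.5828
d' = 2.0537 − (-0.5828) = 2.6365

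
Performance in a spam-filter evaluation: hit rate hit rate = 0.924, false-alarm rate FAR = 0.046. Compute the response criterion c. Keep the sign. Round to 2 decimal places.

z(H) = z(0.924) = 1.4325
z(FA) = z(0.046) = -1.6849
c = −½·[z(H) + z(FA)] = −0.5 × (1.4325 + (-1.6849)) = 0.1262

c = 0.13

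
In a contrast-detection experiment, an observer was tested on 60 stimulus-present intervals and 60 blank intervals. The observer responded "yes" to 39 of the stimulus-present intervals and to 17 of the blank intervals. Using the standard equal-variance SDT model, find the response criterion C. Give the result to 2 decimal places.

H = 39/60 = 0.6500
FA = 17/60 = 0.2833
Φ⁻¹(H) = Φ⁻¹(0.6500) = 0.3853
Φ⁻¹(FA) = Φ⁻¹(0.2833) = -0.5731
c = −½·[z(H) + z(FA)] = −0.5 × (0.3853 + (-0.5731)) = 0.0939
c > 0: the observer has a conservative response bias.

C = 0.09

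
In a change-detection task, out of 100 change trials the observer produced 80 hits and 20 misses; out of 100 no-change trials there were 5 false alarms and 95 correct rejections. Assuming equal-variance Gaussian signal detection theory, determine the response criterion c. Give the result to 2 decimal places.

c = 0.40

H = 80/100 = 0.8000
FA = 5/100 = 0.0500
z(H) = z(0.8000) = 0.842
z(FA) = z(0.0500) = -1.645
c = −½·[z(H) + z(FA)] = −0.5 × (0.842 + (-1.645)) = 0.4015
c > 0: the observer has a conservative response bias.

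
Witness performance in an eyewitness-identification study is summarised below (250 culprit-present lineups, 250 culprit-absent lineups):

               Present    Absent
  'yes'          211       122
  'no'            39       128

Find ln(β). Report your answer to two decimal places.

H = 211/250 = 0.8440
FA = 122/250 = 0.4880
z(H) = 1.011
z(FA) = -0.030
ln β = −½·[z(H)² − z(FA)²] = −0.5 × (1.022 − 0.001) = -0.5105

ln β = -0.51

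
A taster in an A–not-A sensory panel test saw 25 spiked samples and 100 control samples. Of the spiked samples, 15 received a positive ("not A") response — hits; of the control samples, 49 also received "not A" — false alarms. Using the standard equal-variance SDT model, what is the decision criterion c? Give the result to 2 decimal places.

H = 15/25 = 0.6000
FA = 49/100 = 0.4900
Φ⁻¹(H) = 0.253
Φ⁻¹(FA) = -0.025
c = −½·[z(H) + z(FA)] = −0.5 × (0.253 + (-0.025)) = -0.114

c = -0.11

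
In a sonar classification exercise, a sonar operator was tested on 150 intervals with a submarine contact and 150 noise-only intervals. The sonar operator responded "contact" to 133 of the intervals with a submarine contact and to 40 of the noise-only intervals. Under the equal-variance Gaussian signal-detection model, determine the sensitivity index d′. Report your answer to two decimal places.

d′ = 1.83

H = 133/150 = 0.8867
FA = 40/150 = 0.2667
z(H) = 1.209
z(FA) = -0.623
d' = z(H) − z(FA) = 1.209 − (-0.623) = 1.832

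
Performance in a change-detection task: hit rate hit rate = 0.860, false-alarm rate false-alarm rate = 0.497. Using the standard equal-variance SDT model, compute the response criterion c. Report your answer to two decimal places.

z(0.860) = 1.0803, z(0.497) = -0.0075
c = −½·[z(H) + z(FA)] = −0.5 × (1.0803 + (-0.0075)) = -0.5364
c < 0: the observer has a liberal response bias.

c = -0.54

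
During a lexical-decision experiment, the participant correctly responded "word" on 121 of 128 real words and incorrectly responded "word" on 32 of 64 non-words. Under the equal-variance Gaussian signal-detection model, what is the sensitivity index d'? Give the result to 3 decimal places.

d' = 1.601

H = 121/128 = 0.9453
FA = 32/64 = 0.5000
Φ⁻¹(H) = 1.6009
Φ⁻¹(FA) = 0.0000
d' = z(H) − z(FA) = 1.6009 − 0.0000 = 1.6009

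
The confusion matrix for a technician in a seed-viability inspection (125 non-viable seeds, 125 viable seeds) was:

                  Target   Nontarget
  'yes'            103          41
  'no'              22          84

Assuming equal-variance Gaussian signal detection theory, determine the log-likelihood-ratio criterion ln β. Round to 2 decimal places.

ln β = -0.33

H = 103/125 = 0.8240
FA = 41/125 = 0.3280
Φ⁻¹(H) = 0.931
Φ⁻¹(FA) = -0.445
ln β = −½·[z(H)² − z(FA)²] = −0.5 × (0.867 − 0.198) = -0.3345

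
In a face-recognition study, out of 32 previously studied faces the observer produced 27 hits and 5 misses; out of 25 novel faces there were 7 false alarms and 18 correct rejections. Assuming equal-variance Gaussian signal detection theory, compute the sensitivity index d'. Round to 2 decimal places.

H = 27/32 = 0.8438
FA = 7/25 = 0.2800
Φ⁻¹(0.8438) = 1.0102, Φ⁻¹(0.2800) = -0.5828
d' = z(H) − z(FA) = 1.0102 − (-0.5828) = 1.5930

d' = 1.59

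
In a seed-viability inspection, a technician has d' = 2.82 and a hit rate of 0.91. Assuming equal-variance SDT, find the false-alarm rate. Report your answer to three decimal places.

z(hit rate) = z(0.91) = 1.3408
z(FA) = z(H) − d' = 1.3408 − 2.82 = -1.4792
false-alarm rate = Φ(-1.4792) = 0.0695

false-alarm rate = 0.070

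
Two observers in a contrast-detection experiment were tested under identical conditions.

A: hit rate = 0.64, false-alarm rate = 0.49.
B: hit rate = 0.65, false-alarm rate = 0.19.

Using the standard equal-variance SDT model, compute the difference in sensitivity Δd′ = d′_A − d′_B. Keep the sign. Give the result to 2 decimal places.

Δd′ = -0.88

A: z(0.64) = 0.358, z(0.49) = -0.025, d' = 0.383
B: z(0.65) = 0.385, z(0.19) = -0.878, d' = 1.263
Δd' = d'_A − d'_B = 0.383 − 1.263 = -0.880
B has the higher sensitivity.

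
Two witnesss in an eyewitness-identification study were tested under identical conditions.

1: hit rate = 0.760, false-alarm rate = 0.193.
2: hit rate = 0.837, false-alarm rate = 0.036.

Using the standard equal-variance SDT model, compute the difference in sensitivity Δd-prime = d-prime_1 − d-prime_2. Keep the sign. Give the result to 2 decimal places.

Δd-prime = -1.21

1: z(0.760) = 0.706, z(0.193) = -0.867, d' = 1.573
2: z(0.837) = 0.982, z(0.036) = -1.799, d' = 2.781
Δd' = d'_1 − d'_2 = 1.573 − 2.781 = -1.208
2 has the higher sensitivity.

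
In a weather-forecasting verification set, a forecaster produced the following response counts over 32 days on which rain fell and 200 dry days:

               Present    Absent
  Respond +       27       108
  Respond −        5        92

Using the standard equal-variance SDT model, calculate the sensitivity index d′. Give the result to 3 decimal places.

H = 27/32 = 0.8438
FA = 108/200 = 0.5400
z(0.8438) = 1.0102, z(0.5400) = 0.1004
d' = z(H) − z(FA) = 1.0102 − 0.1004 = 0.9098

d′ = 0.910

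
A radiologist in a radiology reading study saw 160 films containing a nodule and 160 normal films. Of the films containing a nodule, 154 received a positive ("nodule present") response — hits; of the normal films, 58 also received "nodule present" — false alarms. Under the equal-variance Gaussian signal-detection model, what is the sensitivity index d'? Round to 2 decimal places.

d' = 2.13

H = 154/160 = 0.9625
FA = 58/160 = 0.3625
Φ⁻¹(0.9625) = 1.780, Φ⁻¹(0.3625) = -0.352
d' = z(H) − z(FA) = 1.780 − (-0.352) = 2.132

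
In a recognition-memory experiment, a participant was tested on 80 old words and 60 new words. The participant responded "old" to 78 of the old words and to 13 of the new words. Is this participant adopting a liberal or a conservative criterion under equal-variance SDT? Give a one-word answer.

liberal

z(H) = 1.960, z(FA) = -0.784
c = −½·(z(H) + z(FA)) = -0.588
c < 0 → liberal criterion (biased toward responding “yes”).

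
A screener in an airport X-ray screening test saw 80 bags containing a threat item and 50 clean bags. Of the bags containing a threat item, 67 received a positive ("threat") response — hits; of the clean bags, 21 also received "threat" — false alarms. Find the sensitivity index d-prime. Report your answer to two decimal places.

d-prime = 1.19

H = 67/80 = 0.8375
FA = 21/50 = 0.4200
Φ⁻¹(H) = Φ⁻¹(0.8375) = 0.9842
Φ⁻¹(FA) = Φ⁻¹(0.4200) = -0.2019
d' = z(H) − z(FA) = 0.9842 − (-0.2019) = 1.1861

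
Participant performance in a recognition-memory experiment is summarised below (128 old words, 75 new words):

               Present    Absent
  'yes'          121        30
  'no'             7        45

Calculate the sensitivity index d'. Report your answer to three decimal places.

H = 121/128 = 0.9453
FA = 30/75 = 0.4000
Φ⁻¹(H) = Φ⁻¹(0.9453) = 1.6009
Φ⁻¹(FA) = Φ⁻¹(0.4000) = -0.2533
d' = z(H) − z(FA) = 1.6009 − (-0.2533) = 1.8542

d' = 1.854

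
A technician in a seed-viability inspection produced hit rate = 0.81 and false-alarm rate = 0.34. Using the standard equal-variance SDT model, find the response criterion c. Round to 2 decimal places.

c = -0.23

z(H) = 0.8779
z(FA) = -0.4125
c = −½·[z(H) + z(FA)] = −0.5 × (0.8779 + (-0.4125)) = -0.2327
c < 0: the technician has a liberal response bias.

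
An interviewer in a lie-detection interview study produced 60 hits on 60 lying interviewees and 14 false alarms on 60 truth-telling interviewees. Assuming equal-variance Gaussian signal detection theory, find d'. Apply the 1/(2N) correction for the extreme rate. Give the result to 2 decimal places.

The hit rate is 60/60 = 1, so apply the 1/(2N) correction: H → 1 − 1/(2·60) = 0.99167.
z(H) = z(0.99167) = 2.394
z(FA) = z(0.23333) = -0.728
d' = 2.394 − (-0.728) = 3.122

d' = 3.12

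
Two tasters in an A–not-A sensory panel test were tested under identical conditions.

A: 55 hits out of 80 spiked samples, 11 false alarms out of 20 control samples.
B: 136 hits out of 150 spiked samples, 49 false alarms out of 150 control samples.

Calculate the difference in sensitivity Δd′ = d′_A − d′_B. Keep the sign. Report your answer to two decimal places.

Δd′ = -1.41

A: z(0.6875) = 0.489, z(0.5500) = 0.126, d' = 0.363
B: z(0.9067) = 1.321, z(0.3267) = -0.449, d' = 1.770
Δd' = d'_A − d'_B = 0.363 − 1.770 = -1.407
B has the higher sensitivity.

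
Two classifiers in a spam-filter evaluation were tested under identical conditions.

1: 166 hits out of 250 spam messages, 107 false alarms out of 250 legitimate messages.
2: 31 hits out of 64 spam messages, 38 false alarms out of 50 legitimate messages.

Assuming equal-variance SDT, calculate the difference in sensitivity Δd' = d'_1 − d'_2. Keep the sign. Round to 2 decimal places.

Δd' = 1.35

1: z(0.6640) = 0.423, z(0.4280) = -0.181, d' = 0.604
2: z(0.4844) = -0.039, z(0.7600) = 0.706, d' = -0.745
Δd' = d'_1 − d'_2 = 0.604 − (-0.745) = 1.349
1 has the higher sensitivity.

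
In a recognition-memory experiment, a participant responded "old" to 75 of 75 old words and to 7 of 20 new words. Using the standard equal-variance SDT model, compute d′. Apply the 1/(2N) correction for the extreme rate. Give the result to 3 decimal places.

d′ = 2.860

The hit rate is 75/75 = 1, so apply the 1/(2N) correction: H → 1 − 1/(2·75) = 0.99333.
z(H) = z(0.99333) = 2.4746
z(FA) = z(0.35000) = -0.3853
d' = 2.4746 − (-0.3853) = 2.8599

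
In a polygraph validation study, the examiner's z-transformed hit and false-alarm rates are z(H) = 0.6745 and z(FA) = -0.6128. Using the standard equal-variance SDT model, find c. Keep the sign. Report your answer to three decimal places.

c = −½·[z(H) + z(FA)] = −½·(0.6745 + (-0.6128)) = -0.03085
c < 0: the examiner has a liberal response bias.

c = -0.031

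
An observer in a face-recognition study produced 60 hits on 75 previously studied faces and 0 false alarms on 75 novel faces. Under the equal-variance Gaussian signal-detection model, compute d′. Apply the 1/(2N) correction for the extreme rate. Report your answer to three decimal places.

The false-alarm rate is 0/75 = 0, so apply the 1/(2N) correction: FA → 1/(2·75) = 0.00667.
z(H) = z(0.80000) = 0.8416
z(FA) = z(0.00667) = -2.4746
d' = 0.8416 − (-2.4746) = 3.3162

d′ = 3.316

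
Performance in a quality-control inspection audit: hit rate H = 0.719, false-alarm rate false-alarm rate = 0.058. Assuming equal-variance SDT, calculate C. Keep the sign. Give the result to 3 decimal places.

z(H) = z(0.719) = 0.5799
z(FA) = z(0.058) = -1.5718
c = −½·[z(H) + z(FA)] = −0.5 × (0.5799 + (-1.5718)) = 0.49595

C = 0.496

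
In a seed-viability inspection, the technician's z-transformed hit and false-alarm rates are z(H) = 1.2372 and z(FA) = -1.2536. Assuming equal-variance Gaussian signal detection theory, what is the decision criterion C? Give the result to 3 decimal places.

C = 0.008

c = −½·[z(H) + z(FA)] = −½·(1.2372 + (-1.2536)) = 0.0082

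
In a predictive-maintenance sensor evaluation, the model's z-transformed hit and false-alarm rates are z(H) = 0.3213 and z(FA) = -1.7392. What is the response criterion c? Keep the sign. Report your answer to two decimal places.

c = −½·[z(H) + z(FA)] = −½·(0.3213 + (-1.7392)) = 0.70895
c > 0: the model has a conservative response bias.

c = 0.71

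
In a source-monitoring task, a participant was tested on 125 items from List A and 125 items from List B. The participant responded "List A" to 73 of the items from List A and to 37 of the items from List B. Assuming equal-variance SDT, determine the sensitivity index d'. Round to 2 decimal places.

H = 73/125 = 0.5840
FA = 37/125 = 0.2960
Φ⁻¹(H) = Φ⁻¹(0.5840) = 0.2121
Φ⁻¹(FA) = Φ⁻¹(0.2960) = -0.5359
d' = z(H) − z(FA) = 0.2121 − (-0.5359) = 0.7480

d' = 0.75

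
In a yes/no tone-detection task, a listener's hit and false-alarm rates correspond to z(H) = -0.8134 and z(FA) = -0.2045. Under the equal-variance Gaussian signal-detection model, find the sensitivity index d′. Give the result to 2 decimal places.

d′ = -0.61

d' = z(H) − z(FA) = -0.8134 − (-0.2045) = -0.6089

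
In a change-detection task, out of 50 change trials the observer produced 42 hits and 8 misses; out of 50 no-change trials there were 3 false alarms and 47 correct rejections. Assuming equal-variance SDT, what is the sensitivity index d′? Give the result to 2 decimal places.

H = 42/50 = 0.8400
FA = 3/50 = 0.0600
Φ⁻¹(0.8400) = 0.994, Φ⁻¹(0.0600) = -1.555
d' = z(H) − z(FA) = 0.994 − (-1.555) = 2.549

d′ = 2.55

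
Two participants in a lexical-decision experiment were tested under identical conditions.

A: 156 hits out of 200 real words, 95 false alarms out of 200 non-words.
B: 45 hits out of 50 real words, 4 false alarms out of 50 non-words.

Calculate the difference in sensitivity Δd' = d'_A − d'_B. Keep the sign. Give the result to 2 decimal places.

A: z(0.7800) = 0.772, z(0.4750) = -0.063, d' = 0.835
B: z(0.9000) = 1.282, z(0.0800) = -1.405, d' = 2.687
Δd' = d'_A − d'_B = 0.835 − 2.687 = -1.852
B has the higher sensitivity.

Δd' = -1.85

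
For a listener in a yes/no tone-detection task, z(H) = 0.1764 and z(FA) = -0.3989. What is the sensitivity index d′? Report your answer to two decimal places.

d' = z(H) − z(FA) = 0.1764 − (-0.3989) = 0.5753

d′ = 0.58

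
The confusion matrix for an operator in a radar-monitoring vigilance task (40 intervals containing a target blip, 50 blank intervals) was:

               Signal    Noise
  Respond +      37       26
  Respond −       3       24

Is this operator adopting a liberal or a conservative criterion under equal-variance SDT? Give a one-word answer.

liberal

z(H) = 1.440, z(FA) = 0.050
c = −½·(z(H) + z(FA)) = -0.745
c < 0 → liberal criterion (biased toward responding “yes”).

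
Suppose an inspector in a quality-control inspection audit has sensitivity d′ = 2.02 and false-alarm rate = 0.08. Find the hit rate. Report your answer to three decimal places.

z(false-alarm rate) = z(0.08) = -1.4051
z(H) = z(FA) + d' = -1.4051 + 2.02 = 0.6149
hit rate = Φ(0.6149) = 0.7307

hit rate = 0.731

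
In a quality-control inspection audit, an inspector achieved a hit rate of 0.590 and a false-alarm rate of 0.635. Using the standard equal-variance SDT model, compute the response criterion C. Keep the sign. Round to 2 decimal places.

Φ⁻¹(H) = Φ⁻¹(0.590) = 0.2275
Φ⁻¹(FA) = Φ⁻¹(0.635) = 0.3451
c = −½·[z(H) + z(FA)] = −0.5 × (0.2275 + 0.3451) = -0.2863

C = -0.29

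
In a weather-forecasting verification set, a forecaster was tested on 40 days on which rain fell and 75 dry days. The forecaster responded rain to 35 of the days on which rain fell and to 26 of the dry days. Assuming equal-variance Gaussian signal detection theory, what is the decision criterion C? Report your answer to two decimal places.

H = 35/40 = 0.8750
FA = 26/75 = 0.3467
z(H) = z(0.8750) = 1.150
z(FA) = z(0.3467) = -0.394
c = −½·[z(H) + z(FA)] = −0.5 × (1.150 + (-0.394)) = -0.378
c < 0: the forecaster has a liberal response bias.

C = -0.38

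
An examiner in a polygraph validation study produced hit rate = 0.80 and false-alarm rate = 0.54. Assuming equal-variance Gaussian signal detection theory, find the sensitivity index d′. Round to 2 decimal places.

z(H) = z(0.80) = 0.8416
z(FA) = z(0.54) = 0.1004
d' = z(H) − z(FA) = 0.8416 − 0.1004 = 0.7412

d′ = 0.74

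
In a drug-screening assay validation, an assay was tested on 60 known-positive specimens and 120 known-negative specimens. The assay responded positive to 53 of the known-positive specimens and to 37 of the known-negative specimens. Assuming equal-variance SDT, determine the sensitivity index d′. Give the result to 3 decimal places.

H = 53/60 = 0.8833
FA = 37/120 = 0.3083
Φ⁻¹(0.8833) = 1.1916, Φ⁻¹(0.3083) = -0.5007
d' = z(H) − z(FA) = 1.1916 − (-0.5007) = 1.6923

d′ = 1.692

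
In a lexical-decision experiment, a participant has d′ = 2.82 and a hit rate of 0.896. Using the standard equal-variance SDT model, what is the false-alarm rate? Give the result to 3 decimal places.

z(hit rate) = z(0.896) = 1.2591
z(FA) = z(H) − d' = 1.2591 − 2.82 = -1.5609
false-alarm rate = Φ(-1.5609) = 0.0593

false-alarm rate = 0.059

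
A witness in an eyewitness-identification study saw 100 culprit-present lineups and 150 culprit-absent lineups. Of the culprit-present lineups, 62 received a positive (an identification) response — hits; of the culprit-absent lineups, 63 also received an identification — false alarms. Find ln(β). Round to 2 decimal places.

H = 62/100 = 0.6200
FA = 63/150 = 0.4200
Φ⁻¹(0.6200) = 0.305, Φ⁻¹(0.4200) = -0.202
ln β = −½·[z(H)² − z(FA)²] = −0.5 × (0.093 − 0.041) = -0.026

ln β = -0.03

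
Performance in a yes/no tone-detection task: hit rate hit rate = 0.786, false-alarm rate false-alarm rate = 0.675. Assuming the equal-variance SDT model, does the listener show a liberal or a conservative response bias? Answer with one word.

liberal

z(H) = 0.793, z(FA) = 0.454
c = −½·(z(H) + z(FA)) = -0.6235
c < 0 → liberal criterion (biased toward responding “yes”).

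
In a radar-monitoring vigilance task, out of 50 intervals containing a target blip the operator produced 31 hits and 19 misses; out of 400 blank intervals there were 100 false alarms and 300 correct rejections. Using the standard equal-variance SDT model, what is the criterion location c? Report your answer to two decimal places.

H = 31/50 = 0.6200
FA = 100/400 = 0.2500
z(0.6200) = 0.305, z(0.2500) = -0.674
c = −½·[z(H) + z(FA)] = −0.5 × (0.305 + (-0.674)) = 0.1845
c > 0: the operator has a conservative response bias.

c = 0.18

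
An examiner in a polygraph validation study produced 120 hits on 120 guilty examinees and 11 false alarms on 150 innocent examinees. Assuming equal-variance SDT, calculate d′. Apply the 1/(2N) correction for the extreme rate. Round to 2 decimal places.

d′ = 4.09

The hit rate is 120/120 = 1, so apply the 1/(2N) correction: H → 1 − 1/(2·120) = 0.99583.
z(H) = z(0.99583) = 2.638
z(FA) = z(0.07333) = -1.451
d' = 2.638 − (-1.451) = 4.089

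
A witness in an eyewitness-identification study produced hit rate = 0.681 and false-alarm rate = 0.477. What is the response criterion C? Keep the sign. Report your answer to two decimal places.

z(0.681) = 0.4705, z(0.477) = -0.0577
c = −½·[z(H) + z(FA)] = −0.5 × (0.4705 + (-0.0577)) = -0.2064

C = -0.21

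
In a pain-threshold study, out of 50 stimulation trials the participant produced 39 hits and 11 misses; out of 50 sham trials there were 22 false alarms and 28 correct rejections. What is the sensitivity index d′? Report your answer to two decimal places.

d′ = 0.92

H = 39/50 = 0.7800
FA = 22/50 = 0.4400
z(0.7800) = 0.772, z(0.4400) = -0.151
d' = z(H) − z(FA) = 0.772 − (-0.151) = 0.923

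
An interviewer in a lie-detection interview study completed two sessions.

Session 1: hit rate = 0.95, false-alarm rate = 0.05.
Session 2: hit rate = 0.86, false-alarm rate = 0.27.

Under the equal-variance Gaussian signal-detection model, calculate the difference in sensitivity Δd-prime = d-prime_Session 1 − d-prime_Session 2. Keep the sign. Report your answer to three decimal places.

Session 1: z(0.95) = 1.6449, z(0.05) = -1.6449, d' = 3.2898
Session 2: z(0.86) = 1.0803, z(0.27) = -0.6128, d' = 1.6931
Δd' = d'_Session 1 − d'_Session 2 = 3.2898 − 1.6931 = 1.5967
Session 1 has the higher sensitivity.

Δd-prime = 1.597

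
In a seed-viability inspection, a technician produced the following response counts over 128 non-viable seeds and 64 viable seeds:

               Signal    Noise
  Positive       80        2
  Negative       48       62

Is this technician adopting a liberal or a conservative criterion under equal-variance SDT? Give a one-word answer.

z(H) = 0.319, z(FA) = -1.863
c = −½·(z(H) + z(FA)) = 0.772
c > 0 → conservative criterion (biased toward responding “no”).

conservative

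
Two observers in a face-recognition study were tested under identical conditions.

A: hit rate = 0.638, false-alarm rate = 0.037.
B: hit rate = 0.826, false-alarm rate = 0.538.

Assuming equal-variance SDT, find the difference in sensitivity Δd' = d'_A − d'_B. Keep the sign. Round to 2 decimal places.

Δd' = 1.30

A: z(0.638) = 0.353, z(0.037) = -1.787, d' = 2.140
B: z(0.826) = 0.938, z(0.538) = 0.095, d' = 0.843
Δd' = d'_A − d'_B = 2.140 − 0.843 = 1.297
A has the higher sensitivity.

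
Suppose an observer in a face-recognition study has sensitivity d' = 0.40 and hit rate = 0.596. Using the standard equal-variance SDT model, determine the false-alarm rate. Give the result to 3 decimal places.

false-alarm rate = 0.438

z(hit rate) = z(0.596) = 0.2430
z(FA) = z(H) − d' = 0.2430 − 0.40 = -0.1570
false-alarm rate = Φ(-0.1570) = 0.4376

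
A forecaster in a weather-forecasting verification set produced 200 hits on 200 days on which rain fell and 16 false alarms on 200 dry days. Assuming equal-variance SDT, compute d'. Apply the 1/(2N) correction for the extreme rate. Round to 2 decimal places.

d' = 4.21

The hit rate is 200/200 = 1, so apply the 1/(2N) correction: H → 1 − 1/(2·200) = 0.99750.
z(H) = z(0.99750) = 2.807
z(FA) = z(0.08000) = -1.405
d' = 2.807 − (-1.405) = 4.212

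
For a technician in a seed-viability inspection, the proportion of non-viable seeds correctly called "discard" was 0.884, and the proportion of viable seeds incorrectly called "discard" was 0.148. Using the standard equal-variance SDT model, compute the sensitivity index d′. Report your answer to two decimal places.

z(0.884) = 1.195, z(0.148) = -1.045
d' = z(H) − z(FA) = 1.195 − (-1.045) = 2.240

d′ = 2.24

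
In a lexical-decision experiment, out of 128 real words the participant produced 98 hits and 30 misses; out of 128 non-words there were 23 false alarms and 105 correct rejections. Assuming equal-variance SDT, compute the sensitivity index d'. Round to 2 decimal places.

d' = 1.64

H = 98/128 = 0.7656
FA = 23/128 = 0.1797
Φ⁻¹(H) = Φ⁻¹(0.7656) = 0.7244
Φ⁻¹(FA) = Φ⁻¹(0.1797) = -0.9165
d' = z(H) − z(FA) = 0.7244 − (-0.9165) = 1.6409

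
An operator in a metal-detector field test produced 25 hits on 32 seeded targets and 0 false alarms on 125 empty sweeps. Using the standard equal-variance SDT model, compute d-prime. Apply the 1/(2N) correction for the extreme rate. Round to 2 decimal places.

d-prime = 3.43

The false-alarm rate is 0/125 = 0, so apply the 1/(2N) correction: FA → 1/(2·125) = 0.00400.
z(H) = z(0.78125) = 0.776
z(FA) = z(0.00400) = -2.652
d' = 0.776 − (-2.652) = 3.428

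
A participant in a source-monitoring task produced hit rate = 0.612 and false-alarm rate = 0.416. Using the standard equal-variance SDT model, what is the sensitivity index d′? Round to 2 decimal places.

d′ = 0.50

Φ⁻¹(0.612) = 0.2845, Φ⁻¹(0.416) = -0.2121
d' = z(H) − z(FA) = 0.2845 − (-0.2121) = 0.4966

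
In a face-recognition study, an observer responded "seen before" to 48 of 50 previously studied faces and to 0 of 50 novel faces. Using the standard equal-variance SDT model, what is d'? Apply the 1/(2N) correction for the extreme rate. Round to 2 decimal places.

d' = 4.08

The false-alarm rate is 0/50 = 0, so apply the 1/(2N) correction: FA → 1/(2·50) = 0.01000.
z(H) = z(0.96000) = 1.751
z(FA) = z(0.01000) = -2.326
d' = 1.751 − (-2.326) = 4.077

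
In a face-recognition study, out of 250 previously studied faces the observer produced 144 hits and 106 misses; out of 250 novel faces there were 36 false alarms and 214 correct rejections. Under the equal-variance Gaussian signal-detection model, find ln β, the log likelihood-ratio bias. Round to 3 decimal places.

H = 144/250 = 0.5760
FA = 36/250 = 0.1440
z(H) = 0.1917
z(FA) = -1.0625
ln β = −½·[z(H)² − z(FA)²] = −0.5 × (0.0367 − 1.1289) = 0.5461

ln β = 0.546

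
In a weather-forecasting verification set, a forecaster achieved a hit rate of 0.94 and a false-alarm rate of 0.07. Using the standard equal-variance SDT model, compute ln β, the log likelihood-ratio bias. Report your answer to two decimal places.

ln β = -0.12

Φ⁻¹(H) = Φ⁻¹(0.94) = 1.555
Φ⁻¹(FA) = Φ⁻¹(0.07) = -1.476
ln β = −½·[z(H)² − z(FA)²] = −0.5 × (2.418 − 2.179) = -0.1195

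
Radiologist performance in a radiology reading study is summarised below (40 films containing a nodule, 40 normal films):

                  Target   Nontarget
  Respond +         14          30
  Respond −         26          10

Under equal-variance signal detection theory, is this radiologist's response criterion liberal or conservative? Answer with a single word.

liberal

z(H) = -0.385, z(FA) = 0.674
c = −½·(z(H) + z(FA)) = -0.1445
c < 0 → liberal criterion (biased toward responding “yes”).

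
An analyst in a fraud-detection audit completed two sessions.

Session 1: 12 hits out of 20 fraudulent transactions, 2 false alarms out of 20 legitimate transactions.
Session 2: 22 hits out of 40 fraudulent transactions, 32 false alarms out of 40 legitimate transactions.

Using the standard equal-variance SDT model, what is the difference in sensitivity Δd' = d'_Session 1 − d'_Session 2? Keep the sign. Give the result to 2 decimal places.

Session 1: z(0.6000) = 0.253, z(0.1000) = -1.282, d' = 1.535
Session 2: z(0.5500) = 0.126, z(0.8000) = 0.842, d' = -0.716
Δd' = d'_Session 1 − d'_Session 2 = 1.535 − (-0.716) = 2.251
Session 1 has the higher sensitivity.

Δd' = 2.25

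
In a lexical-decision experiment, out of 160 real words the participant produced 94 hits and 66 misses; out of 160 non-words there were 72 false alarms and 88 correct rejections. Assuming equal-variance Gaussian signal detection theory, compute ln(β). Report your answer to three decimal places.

H = 94/160 = 0.5875
FA = 72/160 = 0.4500
Φ⁻¹(H) = 0.2211
Φ⁻¹(FA) = -0.1257
ln β = −½·[z(H)² − z(FA)²] = −0.5 × (0.0489 − 0.0158) = -0.01655

ln β = -0.017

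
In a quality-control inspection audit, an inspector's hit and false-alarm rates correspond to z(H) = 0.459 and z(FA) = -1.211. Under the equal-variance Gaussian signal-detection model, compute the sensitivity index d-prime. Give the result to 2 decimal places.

d' = z(H) − z(FA) = 0.459 − (-1.211) = 1.670

d-prime = 1.67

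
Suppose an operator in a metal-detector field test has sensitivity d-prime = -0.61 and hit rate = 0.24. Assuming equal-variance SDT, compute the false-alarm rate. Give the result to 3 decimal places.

z(hit rate) = z(0.24) = -0.7063
z(FA) = z(H) − d' = -0.7063 − (-0.61) = -0.0963
false-alarm rate = Φ(-0.0963) = 0.4616

false-alarm rate = 0.462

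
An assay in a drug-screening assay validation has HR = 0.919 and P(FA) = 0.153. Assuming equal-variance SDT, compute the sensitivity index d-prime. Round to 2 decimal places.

d-prime = 2.42

Φ⁻¹(H) = Φ⁻¹(0.919) = 1.3984
Φ⁻¹(FA) = Φ⁻¹(0.153) = -1.0237
d' = z(H) − z(FA) = 1.3984 − (-1.0237) = 2.4221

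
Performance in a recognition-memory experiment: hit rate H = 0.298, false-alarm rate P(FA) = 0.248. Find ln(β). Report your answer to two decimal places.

Φ⁻¹(H) = -0.530
Φ⁻¹(FA) = -0.681
ln β = −½·[z(H)² − z(FA)²] = −0.5 × (0.281 − 0.464) = 0.0915

ln β = 0.09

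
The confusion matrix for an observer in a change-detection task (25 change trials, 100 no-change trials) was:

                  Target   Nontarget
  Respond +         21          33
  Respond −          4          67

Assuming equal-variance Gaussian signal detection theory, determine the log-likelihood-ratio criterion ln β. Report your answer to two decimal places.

H = 21/25 = 0.8400
FA = 33/100 = 0.3300
z(H) = z(0.8400) = 0.994
z(FA) = z(0.3300) = -0.440
ln β = −½·[z(H)² − z(FA)²] = −0.5 × (0.988 − 0.194) = -0.397

ln β = -0.40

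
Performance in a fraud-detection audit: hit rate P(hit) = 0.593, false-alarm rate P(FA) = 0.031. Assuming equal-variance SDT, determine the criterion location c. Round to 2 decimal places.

c = 0.82

z(H) = z(0.593) = 0.2353
z(FA) = z(0.031) = -1.8663
c = −½·[z(H) + z(FA)] = −0.5 × (0.2353 + (-1.8663)) = 0.8155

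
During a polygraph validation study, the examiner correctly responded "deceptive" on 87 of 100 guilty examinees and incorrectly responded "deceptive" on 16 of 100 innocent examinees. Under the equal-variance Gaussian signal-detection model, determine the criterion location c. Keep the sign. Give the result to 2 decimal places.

H = 87/100 = 0.8700
FA = 16/100 = 0.1600
z(0.8700) = 1.126, z(0.1600) = -0.994
c = −½·[z(H) + z(FA)] = −0.5 × (1.126 + (-0.994)) = -0.066

c = -0.07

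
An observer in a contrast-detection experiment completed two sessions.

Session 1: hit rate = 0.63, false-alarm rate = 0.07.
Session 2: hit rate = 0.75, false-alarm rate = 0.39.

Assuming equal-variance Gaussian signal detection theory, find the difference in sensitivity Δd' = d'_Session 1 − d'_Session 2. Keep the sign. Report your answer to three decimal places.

Δd' = 0.854

Session 1: z(0.63) = 0.3319, z(0.07) = -1.4758, d' = 1.8077
Session 2: z(0.75) = 0.6745, z(0.39) = -0.2793, d' = 0.9538
Δd' = d'_Session 1 − d'_Session 2 = 1.8077 − 0.9538 = 0.8539
Session 1 has the higher sensitivity.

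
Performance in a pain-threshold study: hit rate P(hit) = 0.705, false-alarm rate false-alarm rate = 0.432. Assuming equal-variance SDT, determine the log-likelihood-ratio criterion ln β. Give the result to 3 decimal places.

z(H) = z(0.705) = 0.5388
z(FA) = z(0.432) = -0.1713
ln β = −½·[z(H)² − z(FA)²] = −0.5 × (0.2903 − 0.0293) = -0.1305

ln β = -0.131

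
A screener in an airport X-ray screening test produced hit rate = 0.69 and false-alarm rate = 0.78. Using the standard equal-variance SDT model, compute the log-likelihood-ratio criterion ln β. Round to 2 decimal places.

z(0.69) = 0.496, z(0.78) = 0.772
ln β = −½·[z(H)² − z(FA)²] = −0.5 × (0.246 − 0.596) = 0.175

ln β = 0.18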